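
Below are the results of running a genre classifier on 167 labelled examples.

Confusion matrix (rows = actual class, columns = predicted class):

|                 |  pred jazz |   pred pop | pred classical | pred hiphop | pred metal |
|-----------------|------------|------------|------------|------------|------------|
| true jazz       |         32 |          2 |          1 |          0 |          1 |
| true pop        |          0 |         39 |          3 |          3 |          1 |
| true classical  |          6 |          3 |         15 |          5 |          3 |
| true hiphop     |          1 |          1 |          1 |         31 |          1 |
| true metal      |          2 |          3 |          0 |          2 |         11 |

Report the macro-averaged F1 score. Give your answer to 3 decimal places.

0.736

Per-class F1 score (2·TP/(2·TP+FP+FN)):
  jazz: TP=32, FP=0+6+1+2=9, FN=2+1+0+1=4 → 64/77 = 0.8312
  pop: TP=39, FP=2+3+1+3=9, FN=0+3+3+1=7 → 78/94 = 0.8298
  classical: TP=15, FP=1+3+1+0=5, FN=6+3+5+3=17 → 30/52 = 0.5769
  hiphop: TP=31, FP=0+3+5+2=10, FN=1+1+1+1=4 → 62/76 = 0.8158
  metal: TP=11, FP=1+1+3+1=6, FN=2+3+0+2=7 → 22/35 = 0.6286
Macro-F1 score = mean = (0.8312 + 0.8298 + 0.5769 + 0.8158 + 0.6286) / 5 = 0.736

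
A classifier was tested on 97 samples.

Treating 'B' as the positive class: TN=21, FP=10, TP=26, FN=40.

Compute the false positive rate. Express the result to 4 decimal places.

0.3226

FPR = FP/(FP+TN) = 10/(10+21) = 0.3226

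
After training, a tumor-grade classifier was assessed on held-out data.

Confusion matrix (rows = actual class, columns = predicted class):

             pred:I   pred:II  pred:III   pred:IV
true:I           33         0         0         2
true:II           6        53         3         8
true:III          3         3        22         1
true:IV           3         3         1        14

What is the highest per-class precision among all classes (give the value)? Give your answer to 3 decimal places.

0.898

Per-class precision (TP/(TP+FP)):
  I: TP=33, FP=6+3+3=12 → 33/45 = 0.7333
  II: TP=53, FP=0+3+3=6 → 53/59 = 0.8983
  III: TP=22, FP=0+3+1=4 → 22/26 = 0.8462
  IV: TP=14, FP=2+8+1=11 → 14/25 = 0.5600
Highest is class 'II' with precision = 0.898.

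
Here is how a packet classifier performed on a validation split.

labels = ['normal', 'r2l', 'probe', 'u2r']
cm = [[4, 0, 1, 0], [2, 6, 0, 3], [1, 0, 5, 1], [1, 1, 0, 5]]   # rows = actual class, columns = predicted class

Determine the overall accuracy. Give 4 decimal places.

Accuracy = trace / total = (4+6+5+5=20) / 30 = 20/30 = 0.6667

0.6667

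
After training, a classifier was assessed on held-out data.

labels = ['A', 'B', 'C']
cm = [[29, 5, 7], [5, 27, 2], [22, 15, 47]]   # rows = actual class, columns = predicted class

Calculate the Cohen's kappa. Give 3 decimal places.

Observed agreement pₒ = trace/N = 103/159 = 0.6478
Expected agreement pₑ = Σ (rowᵢ·colᵢ)/N² = (41·56 + 34·47 + 84·56)/159² = 0.3401
κ = (pₒ − pₑ)/(1 − pₑ) = (0.6478 − 0.3401)/(1 − 0.3401) = 0.466

0.466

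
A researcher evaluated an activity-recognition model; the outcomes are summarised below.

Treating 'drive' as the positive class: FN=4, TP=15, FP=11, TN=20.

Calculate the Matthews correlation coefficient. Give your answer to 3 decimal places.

0.422

MCC = (TP·TN − FP·FN) / √((TP+FP)(TP+FN)(TN+FP)(TN+FN))
Numerator = 15·20 − 11·4 = 256
Denominator = √(26·19·31·24) = √367536 = 606.2475
MCC = 256 / 606.2475 = 0.422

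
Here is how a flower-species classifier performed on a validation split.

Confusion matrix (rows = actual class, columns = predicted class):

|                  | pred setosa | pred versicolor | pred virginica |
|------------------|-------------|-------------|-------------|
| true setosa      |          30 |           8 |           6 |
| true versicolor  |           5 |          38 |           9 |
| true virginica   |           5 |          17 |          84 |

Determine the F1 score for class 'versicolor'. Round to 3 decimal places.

F1 score = 2·TP/(2·TP+FP+FN).
versicolor: TP=38, FP=8+17=25, FN=5+9=14 → 76/115 = 0.6609

0.661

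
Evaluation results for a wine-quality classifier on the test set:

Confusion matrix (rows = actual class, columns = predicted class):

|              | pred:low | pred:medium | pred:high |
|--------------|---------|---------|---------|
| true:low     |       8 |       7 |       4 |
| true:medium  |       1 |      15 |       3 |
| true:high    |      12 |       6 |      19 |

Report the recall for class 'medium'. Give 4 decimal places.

One-vs-rest for 'medium': TP = diagonal; FP = other classes predicted 'medium'; FN = 'medium' predicted as other.
recall = TP/(TP+FN).
medium: TP=15, FN=1+3=4 → 15/19 = 0.78947

0.7895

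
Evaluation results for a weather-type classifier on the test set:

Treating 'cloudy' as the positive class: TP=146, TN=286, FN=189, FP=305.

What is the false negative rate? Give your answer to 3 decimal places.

0.564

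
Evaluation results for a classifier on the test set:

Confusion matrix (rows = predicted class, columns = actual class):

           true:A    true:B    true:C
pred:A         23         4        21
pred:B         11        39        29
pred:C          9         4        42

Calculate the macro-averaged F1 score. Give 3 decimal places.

0.565

Per-class F1 score (2·TP/(2·TP+FP+FN)):
  A: TP=23, FP=4+21=25, FN=11+9=20 → 46/91 = 0.5055
  B: TP=39, FP=11+29=40, FN=4+4=8 → 78/126 = 0.6190
  C: TP=42, FP=9+4=13, FN=21+29=50 → 84/147 = 0.5714
Macro-F1 score = mean = (0.5055 + 0.6190 + 0.5714) / 3 = 0.565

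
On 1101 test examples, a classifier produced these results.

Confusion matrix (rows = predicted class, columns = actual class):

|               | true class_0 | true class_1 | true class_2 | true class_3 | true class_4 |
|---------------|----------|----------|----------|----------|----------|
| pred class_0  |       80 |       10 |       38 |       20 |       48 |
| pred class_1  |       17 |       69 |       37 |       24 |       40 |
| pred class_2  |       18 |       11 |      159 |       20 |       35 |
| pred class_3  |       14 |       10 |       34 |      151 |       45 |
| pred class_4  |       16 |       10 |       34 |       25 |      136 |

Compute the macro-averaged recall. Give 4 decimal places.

Per-class recall (TP/(TP+FN)):
  class_0: TP=80, FN=17+18+14+16=65 → 80/145 = 0.55172
  class_1: TP=69, FN=10+11+10+10=41 → 69/110 = 0.62727
  class_2: TP=159, FN=38+37+34+34=143 → 159/302 = 0.52649
  class_3: TP=151, FN=20+24+20+25=89 → 151/240 = 0.62917
  class_4: TP=136, FN=48+40+35+45=168 → 136/304 = 0.44737
Macro-recall = mean = (0.55172 + 0.62727 + 0.52649 + 0.62917 + 0.44737) / 5 = 0.5564

0.5564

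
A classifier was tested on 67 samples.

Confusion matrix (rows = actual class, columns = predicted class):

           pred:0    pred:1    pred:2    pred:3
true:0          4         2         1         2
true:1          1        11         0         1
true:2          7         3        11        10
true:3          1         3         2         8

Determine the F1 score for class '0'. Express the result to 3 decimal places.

F1 score = 2·TP/(2·TP+FP+FN).
0: TP=4, FP=1+7+1=9, FN=2+1+2=5 → 8/22 = 0.3636

0.364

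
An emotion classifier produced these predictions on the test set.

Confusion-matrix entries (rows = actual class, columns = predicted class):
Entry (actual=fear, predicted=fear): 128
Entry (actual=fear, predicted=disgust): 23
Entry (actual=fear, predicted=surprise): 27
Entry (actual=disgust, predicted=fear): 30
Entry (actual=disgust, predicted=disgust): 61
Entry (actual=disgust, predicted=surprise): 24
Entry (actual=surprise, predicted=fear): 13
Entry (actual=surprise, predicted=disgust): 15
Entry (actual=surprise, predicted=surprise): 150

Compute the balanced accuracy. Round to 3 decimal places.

0.697

Balanced accuracy = mean of per-class recall.
  fear: recall = 128/178 = 0.7191
  disgust: recall = 61/115 = 0.5304
  surprise: recall = 150/178 = 0.8427
Mean = (0.7191 + 0.5304 + 0.8427) / 3 = 0.697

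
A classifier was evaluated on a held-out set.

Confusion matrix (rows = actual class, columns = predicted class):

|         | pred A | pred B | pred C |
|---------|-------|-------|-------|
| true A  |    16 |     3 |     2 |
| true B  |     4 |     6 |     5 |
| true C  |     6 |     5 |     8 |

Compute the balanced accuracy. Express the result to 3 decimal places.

Balanced accuracy = mean of per-class recall.
  A: recall = 16/21 = 0.7619
  B: recall = 6/15 = 0.4000
  C: recall = 8/19 = 0.4211
Mean = (0.7619 + 0.4000 + 0.4211) / 3 = 0.528

0.528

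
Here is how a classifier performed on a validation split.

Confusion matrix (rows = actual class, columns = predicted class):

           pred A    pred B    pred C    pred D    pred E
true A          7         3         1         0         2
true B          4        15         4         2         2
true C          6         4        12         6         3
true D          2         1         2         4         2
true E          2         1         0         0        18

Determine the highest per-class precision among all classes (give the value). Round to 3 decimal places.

0.667

Per-class precision (TP/(TP+FP)):
  A: TP=7, FP=4+6+2+2=14 → 7/21 = 0.3333
  B: TP=15, FP=3+4+1+1=9 → 15/24 = 0.6250
  C: TP=12, FP=1+4+2+0=7 → 12/19 = 0.6316
  D: TP=4, FP=0+2+6+0=8 → 4/12 = 0.3333
  E: TP=18, FP=2+2+3+2=9 → 18/27 = 0.6667
Highest is class 'E' with precision = 0.667.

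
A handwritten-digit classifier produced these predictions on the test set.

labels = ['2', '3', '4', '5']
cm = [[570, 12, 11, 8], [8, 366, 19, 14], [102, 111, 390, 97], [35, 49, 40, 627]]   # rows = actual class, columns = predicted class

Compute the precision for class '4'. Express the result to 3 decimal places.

0.848

One-vs-rest for '4': TP = diagonal; FP = other classes predicted '4'; FN = '4' predicted as other.
precision = TP/(TP+FP).
4: TP=390, FP=11+19+40=70 → 390/460 = 0.8478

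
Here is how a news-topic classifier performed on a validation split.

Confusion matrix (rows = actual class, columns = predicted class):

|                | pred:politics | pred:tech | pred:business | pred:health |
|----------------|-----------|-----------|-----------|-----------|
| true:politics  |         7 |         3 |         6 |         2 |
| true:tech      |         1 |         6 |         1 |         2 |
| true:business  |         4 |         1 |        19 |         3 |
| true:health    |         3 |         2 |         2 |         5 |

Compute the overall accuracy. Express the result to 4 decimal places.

Accuracy = trace / total = (7+6+19+5=37) / 67 = 37/67 = 0.5522

0.5522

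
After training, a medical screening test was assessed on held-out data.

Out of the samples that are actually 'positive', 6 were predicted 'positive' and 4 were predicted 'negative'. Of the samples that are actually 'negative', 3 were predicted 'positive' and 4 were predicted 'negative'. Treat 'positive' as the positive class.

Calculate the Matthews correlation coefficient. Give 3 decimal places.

0.169

MCC = (TP·TN − FP·FN) / √((TP+FP)(TP+FN)(TN+FP)(TN+FN))
Numerator = 6·4 − 3·4 = 12
Denominator = √(9·10·7·8) = √5040 = 70.9930
MCC = 12 / 70.9930 = 0.169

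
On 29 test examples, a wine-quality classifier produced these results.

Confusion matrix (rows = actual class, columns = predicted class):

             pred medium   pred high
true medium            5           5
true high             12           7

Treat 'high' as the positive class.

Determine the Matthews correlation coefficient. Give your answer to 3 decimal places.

-0.127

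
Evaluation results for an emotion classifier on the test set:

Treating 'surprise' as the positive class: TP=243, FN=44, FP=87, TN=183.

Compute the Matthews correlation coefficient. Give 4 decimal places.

MCC = (TP·TN − FP·FN) / √((TP+FP)(TP+FN)(TN+FP)(TN+FN))
Numerator = 243·183 − 87·44 = 40641
Denominator = √(330·287·270·227) = √5804775900 = 76189.0799
MCC = 40641 / 76189.0799 = 0.5334

0.5334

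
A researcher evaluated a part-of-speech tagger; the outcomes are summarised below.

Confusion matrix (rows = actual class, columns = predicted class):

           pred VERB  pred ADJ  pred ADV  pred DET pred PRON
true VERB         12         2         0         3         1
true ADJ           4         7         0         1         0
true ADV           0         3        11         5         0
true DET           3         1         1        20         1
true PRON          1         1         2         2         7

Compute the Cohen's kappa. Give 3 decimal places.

0.547

Observed agreement pₒ = trace/N = 57/88 = 0.6477
Expected agreement pₑ = Σ (rowᵢ·colᵢ)/N² = (18·20 + 12·14 + 19·14 + 26·31 + 13·9)/88² = 0.2217
κ = (pₒ − pₑ)/(1 − pₑ) = (0.6477 − 0.2217)/(1 − 0.2217) = 0.547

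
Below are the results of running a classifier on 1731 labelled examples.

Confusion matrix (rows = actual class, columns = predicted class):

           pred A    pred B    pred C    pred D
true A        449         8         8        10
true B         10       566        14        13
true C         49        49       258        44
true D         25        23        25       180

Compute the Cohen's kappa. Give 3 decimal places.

Observed agreement pₒ = trace/N = 1453/1731 = 0.8394
Expected agreement pₑ = Σ (rowᵢ·colᵢ)/N² = (475·533 + 603·646 + 400·305 + 253·247)/1731² = 0.2761
κ = (pₒ − pₑ)/(1 − pₑ) = (0.8394 − 0.2761)/(1 − 0.2761) = 0.778

0.778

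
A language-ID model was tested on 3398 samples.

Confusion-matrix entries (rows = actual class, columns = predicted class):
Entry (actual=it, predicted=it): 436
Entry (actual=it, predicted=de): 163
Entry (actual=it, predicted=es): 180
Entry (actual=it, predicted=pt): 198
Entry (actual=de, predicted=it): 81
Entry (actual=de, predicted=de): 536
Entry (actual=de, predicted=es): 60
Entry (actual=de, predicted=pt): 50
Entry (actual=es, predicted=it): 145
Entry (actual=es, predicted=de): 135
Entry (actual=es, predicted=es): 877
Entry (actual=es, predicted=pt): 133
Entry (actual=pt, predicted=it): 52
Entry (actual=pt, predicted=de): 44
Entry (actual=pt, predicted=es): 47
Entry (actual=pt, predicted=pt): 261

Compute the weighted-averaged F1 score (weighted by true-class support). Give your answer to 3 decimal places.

0.622

Per-class F1 score (2·TP/(2·TP+FP+FN)):
  it: TP=436, FP=81+145+52=278, FN=163+180+198=541 → 872/1691 = 0.5157
  de: TP=536, FP=163+135+44=342, FN=81+60+50=191 → 1072/1605 = 0.6679
  es: TP=877, FP=180+60+47=287, FN=145+135+133=413 → 1754/2454 = 0.7148
  pt: TP=261, FP=198+50+133=381, FN=52+44+47=143 → 522/1046 = 0.4990
Weighted-F1 score = Σ (supportᵢ/N)·F1 scoreᵢ with N=3398: (977/3398)·0.5157 + (727/3398)·0.6679 + (1290/3398)·0.7148 + (404/3398)·0.4990 = 0.622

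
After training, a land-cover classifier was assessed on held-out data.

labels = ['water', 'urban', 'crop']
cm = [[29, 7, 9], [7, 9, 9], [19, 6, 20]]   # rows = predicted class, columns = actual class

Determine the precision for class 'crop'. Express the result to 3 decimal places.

0.444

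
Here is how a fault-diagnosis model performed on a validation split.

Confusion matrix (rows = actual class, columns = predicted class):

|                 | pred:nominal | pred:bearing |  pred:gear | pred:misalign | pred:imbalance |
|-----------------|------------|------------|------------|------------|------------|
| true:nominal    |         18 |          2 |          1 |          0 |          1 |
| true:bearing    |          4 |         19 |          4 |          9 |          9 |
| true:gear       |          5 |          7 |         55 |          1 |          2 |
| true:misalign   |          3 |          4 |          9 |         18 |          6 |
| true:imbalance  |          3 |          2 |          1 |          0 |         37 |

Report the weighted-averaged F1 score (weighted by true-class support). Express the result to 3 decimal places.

Per-class F1 score (2·TP/(2·TP+FP+FN)):
  nominal: TP=18, FP=4+5+3+3=15, FN=2+1+0+1=4 → 36/55 = 0.6545
  bearing: TP=19, FP=2+7+4+2=15, FN=4+4+9+9=26 → 38/79 = 0.4810
  gear: TP=55, FP=1+4+9+1=15, FN=5+7+1+2=15 → 110/140 = 0.7857
  misalign: TP=18, FP=0+9+1+0=10, FN=3+4+9+6=22 → 36/68 = 0.5294
  imbalance: TP=37, FP=1+9+2+6=18, FN=3+2+1+0=6 → 74/98 = 0.7551
Weighted-F1 score = Σ (supportᵢ/N)·F1 scoreᵢ with N=220: (22/220)·0.6545 + (45/220)·0.4810 + (70/220)·0.7857 + (40/220)·0.5294 + (43/220)·0.7551 = 0.658

0.658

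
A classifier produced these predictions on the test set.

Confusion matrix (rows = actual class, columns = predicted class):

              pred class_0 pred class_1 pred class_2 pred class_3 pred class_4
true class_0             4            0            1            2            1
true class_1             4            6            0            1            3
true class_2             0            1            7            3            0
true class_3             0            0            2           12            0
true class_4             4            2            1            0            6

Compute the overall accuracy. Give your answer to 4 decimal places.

0.5833

Accuracy = trace / total = (4+6+7+12+6=35) / 60 = 35/60 = 0.5833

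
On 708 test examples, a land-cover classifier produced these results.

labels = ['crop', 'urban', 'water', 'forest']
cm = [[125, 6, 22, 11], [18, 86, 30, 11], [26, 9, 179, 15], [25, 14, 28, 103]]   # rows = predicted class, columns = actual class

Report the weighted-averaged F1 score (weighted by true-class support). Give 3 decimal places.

Per-class F1 score (2·TP/(2·TP+FP+FN)):
  crop: TP=125, FP=6+22+11=39, FN=18+26+25=69 → 250/358 = 0.6983
  urban: TP=86, FP=18+30+11=59, FN=6+9+14=29 → 172/260 = 0.6615
  water: TP=179, FP=26+9+15=50, FN=22+30+28=80 → 358/488 = 0.7336
  forest: TP=103, FP=25+14+28=67, FN=11+11+15=37 → 206/310 = 0.6645
Weighted-F1 score = Σ (supportᵢ/N)·F1 scoreᵢ with N=708: (194/708)·0.6983 + (115/708)·0.6615 + (259/708)·0.7336 + (140/708)·0.6645 = 0.699

0.699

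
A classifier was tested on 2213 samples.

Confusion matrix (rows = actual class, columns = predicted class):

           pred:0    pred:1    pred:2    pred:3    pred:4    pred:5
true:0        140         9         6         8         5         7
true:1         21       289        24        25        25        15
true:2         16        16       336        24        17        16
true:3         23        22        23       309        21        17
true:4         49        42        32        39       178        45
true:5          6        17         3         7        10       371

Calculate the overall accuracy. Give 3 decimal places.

Accuracy = trace / total = (140+289+336+309+178+371=1623) / 2213 = 1623/2213 = 0.733

0.733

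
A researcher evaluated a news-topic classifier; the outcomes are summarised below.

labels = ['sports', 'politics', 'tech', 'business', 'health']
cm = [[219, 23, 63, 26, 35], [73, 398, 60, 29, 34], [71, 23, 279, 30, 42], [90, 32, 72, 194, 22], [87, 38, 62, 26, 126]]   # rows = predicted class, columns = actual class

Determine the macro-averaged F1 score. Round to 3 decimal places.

0.547

Per-class F1 score (2·TP/(2·TP+FP+FN)):
  sports: TP=219, FP=23+63+26+35=147, FN=73+71+90+87=321 → 438/906 = 0.4834
  politics: TP=398, FP=73+60+29+34=196, FN=23+23+32+38=116 → 796/1108 = 0.7184
  tech: TP=279, FP=71+23+30+42=166, FN=63+60+72+62=257 → 558/981 = 0.5688
  business: TP=194, FP=90+32+72+22=216, FN=26+29+30+26=111 → 388/715 = 0.5427
  health: TP=126, FP=87+38+62+26=213, FN=35+34+42+22=133 → 252/598 = 0.4214
Macro-F1 score = mean = (0.4834 + 0.7184 + 0.5688 + 0.5427 + 0.4214) / 5 = 0.547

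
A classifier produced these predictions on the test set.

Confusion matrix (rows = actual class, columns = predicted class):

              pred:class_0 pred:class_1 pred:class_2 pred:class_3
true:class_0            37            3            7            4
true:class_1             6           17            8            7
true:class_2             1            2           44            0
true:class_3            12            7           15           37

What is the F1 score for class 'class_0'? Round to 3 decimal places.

0.692

One-vs-rest for 'class_0': TP = diagonal; FP = other classes predicted 'class_0'; FN = 'class_0' predicted as other.
F1 score = 2·TP/(2·TP+FP+FN).
class_0: TP=37, FP=6+1+12=19, FN=3+7+4=14 → 74/107 = 0.6916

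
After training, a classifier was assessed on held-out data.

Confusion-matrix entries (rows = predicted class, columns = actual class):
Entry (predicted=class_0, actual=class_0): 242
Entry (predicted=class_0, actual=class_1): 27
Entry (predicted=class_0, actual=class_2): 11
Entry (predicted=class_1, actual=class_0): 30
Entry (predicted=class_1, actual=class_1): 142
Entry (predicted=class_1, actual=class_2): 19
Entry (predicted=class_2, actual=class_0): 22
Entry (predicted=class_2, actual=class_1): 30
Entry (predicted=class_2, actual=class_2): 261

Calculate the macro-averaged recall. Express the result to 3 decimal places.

Per-class recall (TP/(TP+FN)):
  class_0: TP=242, FN=30+22=52 → 242/294 = 0.8231
  class_1: TP=142, FN=27+30=57 → 142/199 = 0.7136
  class_2: TP=261, FN=11+19=30 → 261/291 = 0.8969
Macro-recall = mean = (0.8231 + 0.7136 + 0.8969) / 3 = 0.811

0.811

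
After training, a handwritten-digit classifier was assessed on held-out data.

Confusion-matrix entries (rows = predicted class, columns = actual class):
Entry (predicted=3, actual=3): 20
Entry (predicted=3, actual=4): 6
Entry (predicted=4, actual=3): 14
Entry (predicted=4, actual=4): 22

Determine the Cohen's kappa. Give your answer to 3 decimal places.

0.365

Observed agreement pₒ = trace/N = 42/62 = 0.6774
Expected agreement pₑ = Σ (rowᵢ·colᵢ)/N² = (34·26 + 28·36)/62² = 0.4922
κ = (pₒ − pₑ)/(1 − pₑ) = (0.6774 − 0.4922)/(1 − 0.4922) = 0.365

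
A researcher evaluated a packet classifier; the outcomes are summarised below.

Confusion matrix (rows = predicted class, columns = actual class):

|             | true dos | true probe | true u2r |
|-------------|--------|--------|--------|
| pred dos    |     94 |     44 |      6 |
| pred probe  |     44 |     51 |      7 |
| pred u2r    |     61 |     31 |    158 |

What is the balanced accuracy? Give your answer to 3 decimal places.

0.600

Balanced accuracy = mean of per-class recall.
  dos: recall = 94/199 = 0.4724
  probe: recall = 51/126 = 0.4048
  u2r: recall = 158/171 = 0.9240
Mean = (0.4724 + 0.4048 + 0.9240) / 3 = 0.600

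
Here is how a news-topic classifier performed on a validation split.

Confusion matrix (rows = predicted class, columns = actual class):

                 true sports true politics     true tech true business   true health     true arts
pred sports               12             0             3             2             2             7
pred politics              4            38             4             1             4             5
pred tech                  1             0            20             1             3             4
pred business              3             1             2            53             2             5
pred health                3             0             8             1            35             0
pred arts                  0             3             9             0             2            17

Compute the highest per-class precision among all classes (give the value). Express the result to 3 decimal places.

0.803

Per-class precision (TP/(TP+FP)):
  sports: TP=12, FP=0+3+2+2+7=14 → 12/26 = 0.4615
  politics: TP=38, FP=4+4+1+4+5=18 → 38/56 = 0.6786
  tech: TP=20, FP=1+0+1+3+4=9 → 20/29 = 0.6897
  business: TP=53, FP=3+1+2+2+5=13 → 53/66 = 0.8030
  health: TP=35, FP=3+0+8+1+0=12 → 35/47 = 0.7447
  arts: TP=17, FP=0+3+9+0+2=14 → 17/31 = 0.5484
Highest is class 'business' with precision = 0.803.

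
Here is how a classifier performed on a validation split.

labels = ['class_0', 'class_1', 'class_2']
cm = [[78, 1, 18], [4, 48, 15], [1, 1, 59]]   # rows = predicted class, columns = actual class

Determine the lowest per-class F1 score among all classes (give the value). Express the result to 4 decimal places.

Per-class F1 score (2·TP/(2·TP+FP+FN)):
  class_0: TP=78, FP=1+18=19, FN=4+1=5 → 156/180 = 0.86667
  class_1: TP=48, FP=4+15=19, FN=1+1=2 → 96/117 = 0.82051
  class_2: TP=59, FP=1+1=2, FN=18+15=33 → 118/153 = 0.77124
Lowest is class 'class_2' with F1 score = 0.7712.

0.7712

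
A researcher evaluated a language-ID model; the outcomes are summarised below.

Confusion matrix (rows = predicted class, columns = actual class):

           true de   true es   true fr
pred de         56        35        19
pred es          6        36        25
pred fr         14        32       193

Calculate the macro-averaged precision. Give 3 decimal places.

0.618

Per-class precision (TP/(TP+FP)):
  de: TP=56, FP=35+19=54 → 56/110 = 0.5091
  es: TP=36, FP=6+25=31 → 36/67 = 0.5373
  fr: TP=193, FP=14+32=46 → 193/239 = 0.8075
Macro-precision = mean = (0.5091 + 0.5373 + 0.8075) / 3 = 0.618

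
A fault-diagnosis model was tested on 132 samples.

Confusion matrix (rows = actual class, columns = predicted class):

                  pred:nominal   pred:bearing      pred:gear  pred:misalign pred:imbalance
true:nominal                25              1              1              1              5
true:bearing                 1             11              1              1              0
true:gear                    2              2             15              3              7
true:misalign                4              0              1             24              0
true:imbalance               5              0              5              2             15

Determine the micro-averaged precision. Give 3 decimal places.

0.682

Micro-averaging pools counts across classes: ΣTP=90, ΣFP=42, ΣFN=42.
Micro-precision = TP/(TP+FP) on pooled counts = 0.682 (equals overall accuracy in single-label multiclass).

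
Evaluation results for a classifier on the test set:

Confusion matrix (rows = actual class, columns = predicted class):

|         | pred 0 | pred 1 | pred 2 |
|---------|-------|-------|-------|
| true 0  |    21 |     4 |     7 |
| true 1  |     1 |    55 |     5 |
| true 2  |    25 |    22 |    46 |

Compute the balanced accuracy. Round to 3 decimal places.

0.684

Balanced accuracy = mean of per-class recall.
  0: recall = 21/32 = 0.6563
  1: recall = 55/61 = 0.9016
  2: recall = 46/93 = 0.4946
Mean = (0.6563 + 0.9016 + 0.4946) / 3 = 0.684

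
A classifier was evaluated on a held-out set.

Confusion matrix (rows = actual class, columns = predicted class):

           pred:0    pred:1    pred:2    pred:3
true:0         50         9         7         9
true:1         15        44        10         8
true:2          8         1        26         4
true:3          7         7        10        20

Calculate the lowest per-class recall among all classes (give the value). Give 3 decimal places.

Per-class recall (TP/(TP+FN)):
  0: TP=50, FN=9+7+9=25 → 50/75 = 0.6667
  1: TP=44, FN=15+10+8=33 → 44/77 = 0.5714
  2: TP=26, FN=8+1+4=13 → 26/39 = 0.6667
  3: TP=20, FN=7+7+10=24 → 20/44 = 0.4545
Lowest is class '3' with recall = 0.455.

0.455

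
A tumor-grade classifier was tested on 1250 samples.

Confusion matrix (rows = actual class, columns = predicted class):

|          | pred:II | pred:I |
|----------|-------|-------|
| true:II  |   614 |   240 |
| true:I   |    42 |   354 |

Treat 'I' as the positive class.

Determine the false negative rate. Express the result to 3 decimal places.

0.106

FNR = FN/(FN+TP) = 42/(42+354) = 0.106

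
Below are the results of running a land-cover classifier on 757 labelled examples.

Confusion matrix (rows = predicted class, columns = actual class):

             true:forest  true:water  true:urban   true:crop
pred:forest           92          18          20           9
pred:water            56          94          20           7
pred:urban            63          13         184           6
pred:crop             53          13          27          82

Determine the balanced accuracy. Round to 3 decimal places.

0.638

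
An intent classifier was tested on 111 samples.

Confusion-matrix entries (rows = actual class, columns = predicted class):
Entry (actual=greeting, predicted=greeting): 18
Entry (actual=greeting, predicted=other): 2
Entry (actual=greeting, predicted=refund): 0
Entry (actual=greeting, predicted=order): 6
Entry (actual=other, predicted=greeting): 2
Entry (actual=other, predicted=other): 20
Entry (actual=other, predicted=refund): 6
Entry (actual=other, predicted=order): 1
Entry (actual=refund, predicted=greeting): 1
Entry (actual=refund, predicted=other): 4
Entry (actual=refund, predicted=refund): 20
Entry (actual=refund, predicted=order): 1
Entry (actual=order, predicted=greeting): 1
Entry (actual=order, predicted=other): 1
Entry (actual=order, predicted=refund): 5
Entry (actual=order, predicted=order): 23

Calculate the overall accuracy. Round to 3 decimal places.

0.730

Accuracy = trace / total = (18+20+20+23=81) / 111 = 81/111 = 0.730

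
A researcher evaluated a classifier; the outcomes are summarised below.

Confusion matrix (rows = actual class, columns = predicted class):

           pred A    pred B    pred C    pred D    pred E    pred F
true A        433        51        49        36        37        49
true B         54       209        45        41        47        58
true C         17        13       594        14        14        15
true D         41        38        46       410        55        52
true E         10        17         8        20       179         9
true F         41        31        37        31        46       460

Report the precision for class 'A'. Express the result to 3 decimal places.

One-vs-rest for 'A': TP = diagonal; FP = other classes predicted 'A'; FN = 'A' predicted as other.
precision = TP/(TP+FP).
A: TP=433, FP=54+17+41+10+41=163 → 433/596 = 0.7265

0.727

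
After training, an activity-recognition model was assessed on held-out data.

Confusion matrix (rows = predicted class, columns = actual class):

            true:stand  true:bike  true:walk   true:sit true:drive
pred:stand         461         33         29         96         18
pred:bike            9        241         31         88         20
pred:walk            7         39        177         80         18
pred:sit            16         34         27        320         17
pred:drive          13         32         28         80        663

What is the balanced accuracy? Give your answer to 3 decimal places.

Balanced accuracy = mean of per-class recall.
  stand: recall = 461/506 = 0.9111
  bike: recall = 241/379 = 0.6359
  walk: recall = 177/292 = 0.6062
  sit: recall = 320/664 = 0.4819
  drive: recall = 663/736 = 0.9008
Mean = (0.9111 + 0.6359 + 0.6062 + 0.4819 + 0.9008) / 5 = 0.707

0.707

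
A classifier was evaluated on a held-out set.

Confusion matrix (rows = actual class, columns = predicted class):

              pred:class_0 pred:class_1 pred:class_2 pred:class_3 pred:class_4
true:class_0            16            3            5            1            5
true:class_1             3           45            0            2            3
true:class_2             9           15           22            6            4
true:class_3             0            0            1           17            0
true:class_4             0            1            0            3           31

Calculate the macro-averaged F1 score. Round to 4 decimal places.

0.6726

Per-class F1 score (2·TP/(2·TP+FP+FN)):
  class_0: TP=16, FP=3+9+0+0=12, FN=3+5+1+5=14 → 32/58 = 0.55172
  class_1: TP=45, FP=3+15+0+1=19, FN=3+0+2+3=8 → 90/117 = 0.76923
  class_2: TP=22, FP=5+0+1+0=6, FN=9+15+6+4=34 → 44/84 = 0.52381
  class_3: TP=17, FP=1+2+6+3=12, FN=0+0+1+0=1 → 34/47 = 0.72340
  class_4: TP=31, FP=5+3+4+0=12, FN=0+1+0+3=4 → 62/78 = 0.79487
Macro-F1 score = mean = (0.55172 + 0.76923 + 0.52381 + 0.72340 + 0.79487) / 5 = 0.6726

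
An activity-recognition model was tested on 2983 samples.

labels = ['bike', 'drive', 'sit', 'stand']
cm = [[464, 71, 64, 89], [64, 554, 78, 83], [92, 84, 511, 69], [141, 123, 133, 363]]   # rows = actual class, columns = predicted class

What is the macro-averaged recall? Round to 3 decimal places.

Per-class recall (TP/(TP+FN)):
  bike: TP=464, FN=71+64+89=224 → 464/688 = 0.6744
  drive: TP=554, FN=64+78+83=225 → 554/779 = 0.7112
  sit: TP=511, FN=92+84+69=245 → 511/756 = 0.6759
  stand: TP=363, FN=141+123+133=397 → 363/760 = 0.4776
Macro-recall = mean = (0.6744 + 0.7112 + 0.6759 + 0.4776) / 4 = 0.635

0.635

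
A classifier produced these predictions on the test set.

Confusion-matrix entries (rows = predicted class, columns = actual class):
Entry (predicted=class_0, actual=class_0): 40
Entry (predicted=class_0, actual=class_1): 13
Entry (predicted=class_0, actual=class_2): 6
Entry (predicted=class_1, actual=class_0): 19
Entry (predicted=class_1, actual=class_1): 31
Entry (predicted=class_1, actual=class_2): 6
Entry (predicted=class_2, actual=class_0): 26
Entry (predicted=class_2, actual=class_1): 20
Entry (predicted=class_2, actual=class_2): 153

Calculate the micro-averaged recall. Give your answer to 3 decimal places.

Micro-averaging pools counts across classes: ΣTP=224, ΣFP=90, ΣFN=90.
Micro-recall = TP/(TP+FN) on pooled counts = 0.713 (equals overall accuracy in single-label multiclass).

0.713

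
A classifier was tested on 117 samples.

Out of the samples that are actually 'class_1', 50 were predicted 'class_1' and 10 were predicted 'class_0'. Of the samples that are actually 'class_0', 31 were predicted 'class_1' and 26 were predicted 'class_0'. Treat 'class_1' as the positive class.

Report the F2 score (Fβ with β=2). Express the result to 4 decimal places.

Fβ = (1+β²)·TP / ((1+β²)·TP + β²·FN + FP), with β²=4
= 5·50 / (5·50 + 4·10 + 31) = 0.7788

0.7788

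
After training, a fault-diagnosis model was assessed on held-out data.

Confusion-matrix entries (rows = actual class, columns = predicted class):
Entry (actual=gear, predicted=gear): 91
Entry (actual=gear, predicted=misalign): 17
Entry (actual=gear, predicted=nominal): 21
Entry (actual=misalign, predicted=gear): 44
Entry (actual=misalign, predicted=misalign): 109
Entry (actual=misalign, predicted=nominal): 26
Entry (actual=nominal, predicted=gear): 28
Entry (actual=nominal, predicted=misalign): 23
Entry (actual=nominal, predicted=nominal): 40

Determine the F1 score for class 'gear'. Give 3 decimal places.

0.623

Treat 'gear' as positive and all other classes as negative.
F1 score = 2·TP/(2·TP+FP+FN).
gear: TP=91, FP=44+28=72, FN=17+21=38 → 182/292 = 0.6233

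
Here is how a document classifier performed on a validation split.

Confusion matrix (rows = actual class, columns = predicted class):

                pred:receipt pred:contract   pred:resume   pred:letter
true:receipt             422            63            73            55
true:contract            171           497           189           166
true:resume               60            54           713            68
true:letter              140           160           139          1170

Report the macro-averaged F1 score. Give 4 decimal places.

0.6565

Per-class F1 score (2·TP/(2·TP+FP+FN)):
  receipt: TP=422, FP=171+60+140=371, FN=63+73+55=191 → 844/1406 = 0.60028
  contract: TP=497, FP=63+54+160=277, FN=171+189+166=526 → 994/1797 = 0.55314
  resume: TP=713, FP=73+189+139=401, FN=60+54+68=182 → 1426/2009 = 0.70981
  letter: TP=1170, FP=55+166+68=289, FN=140+160+139=439 → 2340/3068 = 0.76271
Macro-F1 score = mean = (0.60028 + 0.55314 + 0.70981 + 0.76271) / 4 = 0.6565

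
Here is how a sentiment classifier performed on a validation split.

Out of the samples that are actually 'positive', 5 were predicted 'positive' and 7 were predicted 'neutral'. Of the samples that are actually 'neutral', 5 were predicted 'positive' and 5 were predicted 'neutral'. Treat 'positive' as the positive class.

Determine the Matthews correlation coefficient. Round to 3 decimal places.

MCC = (TP·TN − FP·FN) / √((TP+FP)(TP+FN)(TN+FP)(TN+FN))
Numerator = 5·5 − 5·7 = -10
Denominator = √(10·12·10·12) = √14400 = 120.0000
MCC = -10 / 120.0000 = -0.083

-0.083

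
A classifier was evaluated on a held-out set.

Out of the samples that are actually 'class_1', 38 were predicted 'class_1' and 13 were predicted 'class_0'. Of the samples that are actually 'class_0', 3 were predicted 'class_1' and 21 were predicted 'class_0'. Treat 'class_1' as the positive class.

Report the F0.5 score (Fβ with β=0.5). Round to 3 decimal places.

Fβ = (1+β²)·TP / ((1+β²)·TP + β²·FN + FP), with β²=1/4
= 1.25·38 / (1.25·38 + 0.25·13 + 3) = 0.884

0.884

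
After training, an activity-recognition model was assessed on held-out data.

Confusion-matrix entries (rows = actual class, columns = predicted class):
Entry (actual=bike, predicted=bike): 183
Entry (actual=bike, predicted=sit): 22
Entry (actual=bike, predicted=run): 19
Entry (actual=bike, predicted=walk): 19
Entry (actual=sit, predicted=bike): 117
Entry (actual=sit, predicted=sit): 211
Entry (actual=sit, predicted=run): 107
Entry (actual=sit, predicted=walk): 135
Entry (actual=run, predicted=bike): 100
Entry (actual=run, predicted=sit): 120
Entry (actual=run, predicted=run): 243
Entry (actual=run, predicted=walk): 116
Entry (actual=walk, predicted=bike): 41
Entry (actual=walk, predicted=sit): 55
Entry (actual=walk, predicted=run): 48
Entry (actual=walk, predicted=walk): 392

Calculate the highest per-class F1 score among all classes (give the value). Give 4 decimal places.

Per-class F1 score (2·TP/(2·TP+FP+FN)):
  bike: TP=183, FP=117+100+41=258, FN=22+19+19=60 → 366/684 = 0.53509
  sit: TP=211, FP=22+120+55=197, FN=117+107+135=359 → 422/978 = 0.43149
  run: TP=243, FP=19+107+48=174, FN=100+120+116=336 → 486/996 = 0.48795
  walk: TP=392, FP=19+135+116=270, FN=41+55+48=144 → 784/1198 = 0.65442
Highest is class 'walk' with F1 score = 0.6544.

0.6544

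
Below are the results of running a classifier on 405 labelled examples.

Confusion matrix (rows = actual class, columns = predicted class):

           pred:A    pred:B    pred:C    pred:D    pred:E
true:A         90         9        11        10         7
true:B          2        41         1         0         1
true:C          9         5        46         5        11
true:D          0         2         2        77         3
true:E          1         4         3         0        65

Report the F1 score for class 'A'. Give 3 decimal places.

One-vs-rest for 'A': TP = diagonal; FP = other classes predicted 'A'; FN = 'A' predicted as other.
F1 score = 2·TP/(2·TP+FP+FN).
A: TP=90, FP=2+9+0+1=12, FN=9+11+10+7=37 → 180/229 = 0.7860

0.786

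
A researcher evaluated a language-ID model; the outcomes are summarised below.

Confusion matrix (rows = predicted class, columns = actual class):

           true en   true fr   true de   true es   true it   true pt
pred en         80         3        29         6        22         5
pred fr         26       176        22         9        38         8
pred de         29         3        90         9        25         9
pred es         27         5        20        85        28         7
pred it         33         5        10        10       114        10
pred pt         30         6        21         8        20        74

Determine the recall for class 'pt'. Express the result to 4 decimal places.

0.6549

recall = TP/(TP+FN).
pt: TP=74, FN=5+8+9+7+10=39 → 74/113 = 0.65487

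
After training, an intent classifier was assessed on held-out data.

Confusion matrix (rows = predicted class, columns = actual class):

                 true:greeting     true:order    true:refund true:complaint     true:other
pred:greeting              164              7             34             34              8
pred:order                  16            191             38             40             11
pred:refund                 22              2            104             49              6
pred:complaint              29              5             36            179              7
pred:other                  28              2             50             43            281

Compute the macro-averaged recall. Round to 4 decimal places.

0.6739

Per-class recall (TP/(TP+FN)):
  greeting: TP=164, FN=16+22+29+28=95 → 164/259 = 0.63320
  order: TP=191, FN=7+2+5+2=16 → 191/207 = 0.92271
  refund: TP=104, FN=34+38+36+50=158 → 104/262 = 0.39695
  complaint: TP=179, FN=34+40+49+43=166 → 179/345 = 0.51884
  other: TP=281, FN=8+11+6+7=32 → 281/313 = 0.89776
Macro-recall = mean = (0.63320 + 0.92271 + 0.39695 + 0.51884 + 0.89776) / 5 = 0.6739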